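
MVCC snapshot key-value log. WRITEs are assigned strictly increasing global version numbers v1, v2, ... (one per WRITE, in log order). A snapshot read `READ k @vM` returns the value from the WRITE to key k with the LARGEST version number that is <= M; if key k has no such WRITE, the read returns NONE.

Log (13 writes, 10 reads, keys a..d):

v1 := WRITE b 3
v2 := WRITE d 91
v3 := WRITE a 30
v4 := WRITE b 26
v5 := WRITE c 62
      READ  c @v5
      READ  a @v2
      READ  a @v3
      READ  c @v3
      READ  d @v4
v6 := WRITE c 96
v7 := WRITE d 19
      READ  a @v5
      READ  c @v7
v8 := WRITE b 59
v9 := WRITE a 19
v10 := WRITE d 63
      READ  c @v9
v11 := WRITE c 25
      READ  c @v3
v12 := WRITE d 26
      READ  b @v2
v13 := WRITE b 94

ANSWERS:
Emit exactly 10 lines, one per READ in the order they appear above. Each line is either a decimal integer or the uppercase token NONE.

v1: WRITE b=3  (b history now [(1, 3)])
v2: WRITE d=91  (d history now [(2, 91)])
v3: WRITE a=30  (a history now [(3, 30)])
v4: WRITE b=26  (b history now [(1, 3), (4, 26)])
v5: WRITE c=62  (c history now [(5, 62)])
READ c @v5: history=[(5, 62)] -> pick v5 -> 62
READ a @v2: history=[(3, 30)] -> no version <= 2 -> NONE
READ a @v3: history=[(3, 30)] -> pick v3 -> 30
READ c @v3: history=[(5, 62)] -> no version <= 3 -> NONE
READ d @v4: history=[(2, 91)] -> pick v2 -> 91
v6: WRITE c=96  (c history now [(5, 62), (6, 96)])
v7: WRITE d=19  (d history now [(2, 91), (7, 19)])
READ a @v5: history=[(3, 30)] -> pick v3 -> 30
READ c @v7: history=[(5, 62), (6, 96)] -> pick v6 -> 96
v8: WRITE b=59  (b history now [(1, 3), (4, 26), (8, 59)])
v9: WRITE a=19  (a history now [(3, 30), (9, 19)])
v10: WRITE d=63  (d history now [(2, 91), (7, 19), (10, 63)])
READ c @v9: history=[(5, 62), (6, 96)] -> pick v6 -> 96
v11: WRITE c=25  (c history now [(5, 62), (6, 96), (11, 25)])
READ c @v3: history=[(5, 62), (6, 96), (11, 25)] -> no version <= 3 -> NONE
v12: WRITE d=26  (d history now [(2, 91), (7, 19), (10, 63), (12, 26)])
READ b @v2: history=[(1, 3), (4, 26), (8, 59)] -> pick v1 -> 3
v13: WRITE b=94  (b history now [(1, 3), (4, 26), (8, 59), (13, 94)])

Answer: 62
NONE
30
NONE
91
30
96
96
NONE
3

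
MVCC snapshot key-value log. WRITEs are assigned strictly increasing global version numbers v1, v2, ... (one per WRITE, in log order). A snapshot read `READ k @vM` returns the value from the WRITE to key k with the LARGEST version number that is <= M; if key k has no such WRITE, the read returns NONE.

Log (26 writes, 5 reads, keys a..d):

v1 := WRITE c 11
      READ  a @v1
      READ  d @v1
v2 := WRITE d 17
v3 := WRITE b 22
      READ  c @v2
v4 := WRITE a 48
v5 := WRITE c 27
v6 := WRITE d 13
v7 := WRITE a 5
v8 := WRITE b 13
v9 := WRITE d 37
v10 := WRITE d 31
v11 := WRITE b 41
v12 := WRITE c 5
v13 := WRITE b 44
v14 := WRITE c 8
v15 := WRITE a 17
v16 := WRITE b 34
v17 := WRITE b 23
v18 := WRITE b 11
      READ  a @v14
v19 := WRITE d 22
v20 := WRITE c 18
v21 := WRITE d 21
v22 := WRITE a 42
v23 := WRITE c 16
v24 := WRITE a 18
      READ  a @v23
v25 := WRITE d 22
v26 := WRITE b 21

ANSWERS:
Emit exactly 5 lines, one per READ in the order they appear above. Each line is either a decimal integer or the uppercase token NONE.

v1: WRITE c=11  (c history now [(1, 11)])
READ a @v1: history=[] -> no version <= 1 -> NONE
READ d @v1: history=[] -> no version <= 1 -> NONE
v2: WRITE d=17  (d history now [(2, 17)])
v3: WRITE b=22  (b history now [(3, 22)])
READ c @v2: history=[(1, 11)] -> pick v1 -> 11
v4: WRITE a=48  (a history now [(4, 48)])
v5: WRITE c=27  (c history now [(1, 11), (5, 27)])
v6: WRITE d=13  (d history now [(2, 17), (6, 13)])
v7: WRITE a=5  (a history now [(4, 48), (7, 5)])
v8: WRITE b=13  (b history now [(3, 22), (8, 13)])
v9: WRITE d=37  (d history now [(2, 17), (6, 13), (9, 37)])
v10: WRITE d=31  (d history now [(2, 17), (6, 13), (9, 37), (10, 31)])
v11: WRITE b=41  (b history now [(3, 22), (8, 13), (11, 41)])
v12: WRITE c=5  (c history now [(1, 11), (5, 27), (12, 5)])
v13: WRITE b=44  (b history now [(3, 22), (8, 13), (11, 41), (13, 44)])
v14: WRITE c=8  (c history now [(1, 11), (5, 27), (12, 5), (14, 8)])
v15: WRITE a=17  (a history now [(4, 48), (7, 5), (15, 17)])
v16: WRITE b=34  (b history now [(3, 22), (8, 13), (11, 41), (13, 44), (16, 34)])
v17: WRITE b=23  (b history now [(3, 22), (8, 13), (11, 41), (13, 44), (16, 34), (17, 23)])
v18: WRITE b=11  (b history now [(3, 22), (8, 13), (11, 41), (13, 44), (16, 34), (17, 23), (18, 11)])
READ a @v14: history=[(4, 48), (7, 5), (15, 17)] -> pick v7 -> 5
v19: WRITE d=22  (d history now [(2, 17), (6, 13), (9, 37), (10, 31), (19, 22)])
v20: WRITE c=18  (c history now [(1, 11), (5, 27), (12, 5), (14, 8), (20, 18)])
v21: WRITE d=21  (d history now [(2, 17), (6, 13), (9, 37), (10, 31), (19, 22), (21, 21)])
v22: WRITE a=42  (a history now [(4, 48), (7, 5), (15, 17), (22, 42)])
v23: WRITE c=16  (c history now [(1, 11), (5, 27), (12, 5), (14, 8), (20, 18), (23, 16)])
v24: WRITE a=18  (a history now [(4, 48), (7, 5), (15, 17), (22, 42), (24, 18)])
READ a @v23: history=[(4, 48), (7, 5), (15, 17), (22, 42), (24, 18)] -> pick v22 -> 42
v25: WRITE d=22  (d history now [(2, 17), (6, 13), (9, 37), (10, 31), (19, 22), (21, 21), (25, 22)])
v26: WRITE b=21  (b history now [(3, 22), (8, 13), (11, 41), (13, 44), (16, 34), (17, 23), (18, 11), (26, 21)])

Answer: NONE
NONE
11
5
42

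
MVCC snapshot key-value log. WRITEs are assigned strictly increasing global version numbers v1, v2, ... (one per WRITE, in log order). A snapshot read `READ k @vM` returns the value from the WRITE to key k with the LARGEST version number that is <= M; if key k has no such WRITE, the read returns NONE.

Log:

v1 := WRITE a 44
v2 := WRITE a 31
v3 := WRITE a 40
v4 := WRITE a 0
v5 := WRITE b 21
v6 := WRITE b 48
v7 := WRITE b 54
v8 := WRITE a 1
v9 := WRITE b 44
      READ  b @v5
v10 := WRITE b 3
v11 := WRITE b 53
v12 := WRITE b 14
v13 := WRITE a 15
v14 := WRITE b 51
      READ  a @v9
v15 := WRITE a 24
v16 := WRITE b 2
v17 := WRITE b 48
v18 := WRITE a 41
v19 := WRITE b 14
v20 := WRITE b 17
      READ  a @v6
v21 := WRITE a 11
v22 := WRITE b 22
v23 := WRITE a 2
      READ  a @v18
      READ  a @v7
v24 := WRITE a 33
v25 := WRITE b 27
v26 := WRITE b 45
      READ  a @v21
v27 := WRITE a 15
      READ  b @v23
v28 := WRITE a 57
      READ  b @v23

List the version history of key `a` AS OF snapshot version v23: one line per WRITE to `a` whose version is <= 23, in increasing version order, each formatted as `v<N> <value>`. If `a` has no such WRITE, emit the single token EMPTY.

Answer: v1 44
v2 31
v3 40
v4 0
v8 1
v13 15
v15 24
v18 41
v21 11
v23 2

Derivation:
Scan writes for key=a with version <= 23:
  v1 WRITE a 44 -> keep
  v2 WRITE a 31 -> keep
  v3 WRITE a 40 -> keep
  v4 WRITE a 0 -> keep
  v5 WRITE b 21 -> skip
  v6 WRITE b 48 -> skip
  v7 WRITE b 54 -> skip
  v8 WRITE a 1 -> keep
  v9 WRITE b 44 -> skip
  v10 WRITE b 3 -> skip
  v11 WRITE b 53 -> skip
  v12 WRITE b 14 -> skip
  v13 WRITE a 15 -> keep
  v14 WRITE b 51 -> skip
  v15 WRITE a 24 -> keep
  v16 WRITE b 2 -> skip
  v17 WRITE b 48 -> skip
  v18 WRITE a 41 -> keep
  v19 WRITE b 14 -> skip
  v20 WRITE b 17 -> skip
  v21 WRITE a 11 -> keep
  v22 WRITE b 22 -> skip
  v23 WRITE a 2 -> keep
  v24 WRITE a 33 -> drop (> snap)
  v25 WRITE b 27 -> skip
  v26 WRITE b 45 -> skip
  v27 WRITE a 15 -> drop (> snap)
  v28 WRITE a 57 -> drop (> snap)
Collected: [(1, 44), (2, 31), (3, 40), (4, 0), (8, 1), (13, 15), (15, 24), (18, 41), (21, 11), (23, 2)]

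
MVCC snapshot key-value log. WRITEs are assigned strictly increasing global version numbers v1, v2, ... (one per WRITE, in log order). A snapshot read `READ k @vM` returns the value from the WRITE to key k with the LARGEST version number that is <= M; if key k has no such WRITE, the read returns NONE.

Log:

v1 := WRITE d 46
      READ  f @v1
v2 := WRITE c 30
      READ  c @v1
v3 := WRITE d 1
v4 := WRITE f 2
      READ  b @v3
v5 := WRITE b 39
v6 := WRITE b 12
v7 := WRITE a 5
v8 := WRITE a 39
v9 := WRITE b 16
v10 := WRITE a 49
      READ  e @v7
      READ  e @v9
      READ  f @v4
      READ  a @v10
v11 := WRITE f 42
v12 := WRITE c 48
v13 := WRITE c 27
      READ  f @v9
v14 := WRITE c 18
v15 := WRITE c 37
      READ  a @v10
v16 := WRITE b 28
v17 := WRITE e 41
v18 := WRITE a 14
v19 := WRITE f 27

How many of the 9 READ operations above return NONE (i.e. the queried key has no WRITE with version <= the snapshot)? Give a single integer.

v1: WRITE d=46  (d history now [(1, 46)])
READ f @v1: history=[] -> no version <= 1 -> NONE
v2: WRITE c=30  (c history now [(2, 30)])
READ c @v1: history=[(2, 30)] -> no version <= 1 -> NONE
v3: WRITE d=1  (d history now [(1, 46), (3, 1)])
v4: WRITE f=2  (f history now [(4, 2)])
READ b @v3: history=[] -> no version <= 3 -> NONE
v5: WRITE b=39  (b history now [(5, 39)])
v6: WRITE b=12  (b history now [(5, 39), (6, 12)])
v7: WRITE a=5  (a history now [(7, 5)])
v8: WRITE a=39  (a history now [(7, 5), (8, 39)])
v9: WRITE b=16  (b history now [(5, 39), (6, 12), (9, 16)])
v10: WRITE a=49  (a history now [(7, 5), (8, 39), (10, 49)])
READ e @v7: history=[] -> no version <= 7 -> NONE
READ e @v9: history=[] -> no version <= 9 -> NONE
READ f @v4: history=[(4, 2)] -> pick v4 -> 2
READ a @v10: history=[(7, 5), (8, 39), (10, 49)] -> pick v10 -> 49
v11: WRITE f=42  (f history now [(4, 2), (11, 42)])
v12: WRITE c=48  (c history now [(2, 30), (12, 48)])
v13: WRITE c=27  (c history now [(2, 30), (12, 48), (13, 27)])
READ f @v9: history=[(4, 2), (11, 42)] -> pick v4 -> 2
v14: WRITE c=18  (c history now [(2, 30), (12, 48), (13, 27), (14, 18)])
v15: WRITE c=37  (c history now [(2, 30), (12, 48), (13, 27), (14, 18), (15, 37)])
READ a @v10: history=[(7, 5), (8, 39), (10, 49)] -> pick v10 -> 49
v16: WRITE b=28  (b history now [(5, 39), (6, 12), (9, 16), (16, 28)])
v17: WRITE e=41  (e history now [(17, 41)])
v18: WRITE a=14  (a history now [(7, 5), (8, 39), (10, 49), (18, 14)])
v19: WRITE f=27  (f history now [(4, 2), (11, 42), (19, 27)])
Read results in order: ['NONE', 'NONE', 'NONE', 'NONE', 'NONE', '2', '49', '2', '49']
NONE count = 5

Answer: 5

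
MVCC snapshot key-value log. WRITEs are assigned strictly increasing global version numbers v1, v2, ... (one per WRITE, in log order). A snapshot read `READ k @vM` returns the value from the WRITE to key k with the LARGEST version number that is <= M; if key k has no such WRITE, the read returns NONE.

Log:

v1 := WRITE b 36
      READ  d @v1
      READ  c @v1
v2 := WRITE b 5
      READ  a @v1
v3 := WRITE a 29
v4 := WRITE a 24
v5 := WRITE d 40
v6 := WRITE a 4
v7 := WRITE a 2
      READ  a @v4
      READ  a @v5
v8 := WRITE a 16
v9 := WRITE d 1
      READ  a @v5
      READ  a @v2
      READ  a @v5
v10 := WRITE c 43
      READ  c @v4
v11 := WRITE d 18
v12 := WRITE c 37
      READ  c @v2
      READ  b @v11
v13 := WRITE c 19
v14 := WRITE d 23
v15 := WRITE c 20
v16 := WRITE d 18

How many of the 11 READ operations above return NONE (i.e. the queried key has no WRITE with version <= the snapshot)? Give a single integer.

v1: WRITE b=36  (b history now [(1, 36)])
READ d @v1: history=[] -> no version <= 1 -> NONE
READ c @v1: history=[] -> no version <= 1 -> NONE
v2: WRITE b=5  (b history now [(1, 36), (2, 5)])
READ a @v1: history=[] -> no version <= 1 -> NONE
v3: WRITE a=29  (a history now [(3, 29)])
v4: WRITE a=24  (a history now [(3, 29), (4, 24)])
v5: WRITE d=40  (d history now [(5, 40)])
v6: WRITE a=4  (a history now [(3, 29), (4, 24), (6, 4)])
v7: WRITE a=2  (a history now [(3, 29), (4, 24), (6, 4), (7, 2)])
READ a @v4: history=[(3, 29), (4, 24), (6, 4), (7, 2)] -> pick v4 -> 24
READ a @v5: history=[(3, 29), (4, 24), (6, 4), (7, 2)] -> pick v4 -> 24
v8: WRITE a=16  (a history now [(3, 29), (4, 24), (6, 4), (7, 2), (8, 16)])
v9: WRITE d=1  (d history now [(5, 40), (9, 1)])
READ a @v5: history=[(3, 29), (4, 24), (6, 4), (7, 2), (8, 16)] -> pick v4 -> 24
READ a @v2: history=[(3, 29), (4, 24), (6, 4), (7, 2), (8, 16)] -> no version <= 2 -> NONE
READ a @v5: history=[(3, 29), (4, 24), (6, 4), (7, 2), (8, 16)] -> pick v4 -> 24
v10: WRITE c=43  (c history now [(10, 43)])
READ c @v4: history=[(10, 43)] -> no version <= 4 -> NONE
v11: WRITE d=18  (d history now [(5, 40), (9, 1), (11, 18)])
v12: WRITE c=37  (c history now [(10, 43), (12, 37)])
READ c @v2: history=[(10, 43), (12, 37)] -> no version <= 2 -> NONE
READ b @v11: history=[(1, 36), (2, 5)] -> pick v2 -> 5
v13: WRITE c=19  (c history now [(10, 43), (12, 37), (13, 19)])
v14: WRITE d=23  (d history now [(5, 40), (9, 1), (11, 18), (14, 23)])
v15: WRITE c=20  (c history now [(10, 43), (12, 37), (13, 19), (15, 20)])
v16: WRITE d=18  (d history now [(5, 40), (9, 1), (11, 18), (14, 23), (16, 18)])
Read results in order: ['NONE', 'NONE', 'NONE', '24', '24', '24', 'NONE', '24', 'NONE', 'NONE', '5']
NONE count = 6

Answer: 6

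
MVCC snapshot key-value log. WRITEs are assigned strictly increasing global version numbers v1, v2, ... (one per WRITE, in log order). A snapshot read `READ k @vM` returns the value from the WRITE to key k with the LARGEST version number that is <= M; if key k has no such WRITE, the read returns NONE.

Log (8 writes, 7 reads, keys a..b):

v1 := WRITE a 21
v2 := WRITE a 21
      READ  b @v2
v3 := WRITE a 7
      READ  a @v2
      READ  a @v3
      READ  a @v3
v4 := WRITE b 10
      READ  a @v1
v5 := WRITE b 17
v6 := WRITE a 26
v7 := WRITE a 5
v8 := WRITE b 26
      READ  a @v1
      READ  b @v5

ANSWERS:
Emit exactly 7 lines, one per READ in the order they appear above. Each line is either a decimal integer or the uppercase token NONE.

v1: WRITE a=21  (a history now [(1, 21)])
v2: WRITE a=21  (a history now [(1, 21), (2, 21)])
READ b @v2: history=[] -> no version <= 2 -> NONE
v3: WRITE a=7  (a history now [(1, 21), (2, 21), (3, 7)])
READ a @v2: history=[(1, 21), (2, 21), (3, 7)] -> pick v2 -> 21
READ a @v3: history=[(1, 21), (2, 21), (3, 7)] -> pick v3 -> 7
READ a @v3: history=[(1, 21), (2, 21), (3, 7)] -> pick v3 -> 7
v4: WRITE b=10  (b history now [(4, 10)])
READ a @v1: history=[(1, 21), (2, 21), (3, 7)] -> pick v1 -> 21
v5: WRITE b=17  (b history now [(4, 10), (5, 17)])
v6: WRITE a=26  (a history now [(1, 21), (2, 21), (3, 7), (6, 26)])
v7: WRITE a=5  (a history now [(1, 21), (2, 21), (3, 7), (6, 26), (7, 5)])
v8: WRITE b=26  (b history now [(4, 10), (5, 17), (8, 26)])
READ a @v1: history=[(1, 21), (2, 21), (3, 7), (6, 26), (7, 5)] -> pick v1 -> 21
READ b @v5: history=[(4, 10), (5, 17), (8, 26)] -> pick v5 -> 17

Answer: NONE
21
7
7
21
21
17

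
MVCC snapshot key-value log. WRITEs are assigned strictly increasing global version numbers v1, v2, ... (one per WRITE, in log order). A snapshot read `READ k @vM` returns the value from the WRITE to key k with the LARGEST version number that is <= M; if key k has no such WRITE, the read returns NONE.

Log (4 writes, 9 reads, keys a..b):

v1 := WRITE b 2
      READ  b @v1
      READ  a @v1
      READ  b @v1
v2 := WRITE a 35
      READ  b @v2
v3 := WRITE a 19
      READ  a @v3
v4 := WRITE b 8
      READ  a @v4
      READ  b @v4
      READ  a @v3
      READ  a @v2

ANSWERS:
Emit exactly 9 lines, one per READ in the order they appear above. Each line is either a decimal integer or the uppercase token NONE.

v1: WRITE b=2  (b history now [(1, 2)])
READ b @v1: history=[(1, 2)] -> pick v1 -> 2
READ a @v1: history=[] -> no version <= 1 -> NONE
READ b @v1: history=[(1, 2)] -> pick v1 -> 2
v2: WRITE a=35  (a history now [(2, 35)])
READ b @v2: history=[(1, 2)] -> pick v1 -> 2
v3: WRITE a=19  (a history now [(2, 35), (3, 19)])
READ a @v3: history=[(2, 35), (3, 19)] -> pick v3 -> 19
v4: WRITE b=8  (b history now [(1, 2), (4, 8)])
READ a @v4: history=[(2, 35), (3, 19)] -> pick v3 -> 19
READ b @v4: history=[(1, 2), (4, 8)] -> pick v4 -> 8
READ a @v3: history=[(2, 35), (3, 19)] -> pick v3 -> 19
READ a @v2: history=[(2, 35), (3, 19)] -> pick v2 -> 35

Answer: 2
NONE
2
2
19
19
8
19
35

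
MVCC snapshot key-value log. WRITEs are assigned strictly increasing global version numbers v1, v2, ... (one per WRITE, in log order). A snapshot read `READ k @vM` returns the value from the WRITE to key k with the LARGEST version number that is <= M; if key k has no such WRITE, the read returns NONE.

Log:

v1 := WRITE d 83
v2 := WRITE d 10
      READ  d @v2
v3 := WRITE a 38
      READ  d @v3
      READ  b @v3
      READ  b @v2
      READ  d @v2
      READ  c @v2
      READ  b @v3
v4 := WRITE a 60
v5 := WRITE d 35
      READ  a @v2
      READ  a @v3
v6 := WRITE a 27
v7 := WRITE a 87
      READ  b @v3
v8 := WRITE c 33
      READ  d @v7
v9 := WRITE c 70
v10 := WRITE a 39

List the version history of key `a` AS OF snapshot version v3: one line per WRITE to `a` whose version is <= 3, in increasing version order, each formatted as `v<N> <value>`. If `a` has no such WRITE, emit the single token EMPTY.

Scan writes for key=a with version <= 3:
  v1 WRITE d 83 -> skip
  v2 WRITE d 10 -> skip
  v3 WRITE a 38 -> keep
  v4 WRITE a 60 -> drop (> snap)
  v5 WRITE d 35 -> skip
  v6 WRITE a 27 -> drop (> snap)
  v7 WRITE a 87 -> drop (> snap)
  v8 WRITE c 33 -> skip
  v9 WRITE c 70 -> skip
  v10 WRITE a 39 -> drop (> snap)
Collected: [(3, 38)]

Answer: v3 38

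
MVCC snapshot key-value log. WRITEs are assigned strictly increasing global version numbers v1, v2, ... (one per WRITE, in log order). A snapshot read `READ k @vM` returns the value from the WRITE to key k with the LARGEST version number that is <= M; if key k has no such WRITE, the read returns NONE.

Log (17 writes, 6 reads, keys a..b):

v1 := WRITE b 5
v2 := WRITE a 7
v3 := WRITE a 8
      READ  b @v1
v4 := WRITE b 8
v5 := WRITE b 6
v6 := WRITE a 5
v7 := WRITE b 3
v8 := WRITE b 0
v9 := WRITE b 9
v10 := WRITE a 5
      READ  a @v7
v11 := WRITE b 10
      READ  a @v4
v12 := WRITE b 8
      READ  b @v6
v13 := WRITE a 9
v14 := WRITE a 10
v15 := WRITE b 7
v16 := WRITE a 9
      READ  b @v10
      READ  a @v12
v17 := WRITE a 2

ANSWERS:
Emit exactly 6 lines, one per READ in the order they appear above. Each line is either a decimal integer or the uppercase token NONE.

v1: WRITE b=5  (b history now [(1, 5)])
v2: WRITE a=7  (a history now [(2, 7)])
v3: WRITE a=8  (a history now [(2, 7), (3, 8)])
READ b @v1: history=[(1, 5)] -> pick v1 -> 5
v4: WRITE b=8  (b history now [(1, 5), (4, 8)])
v5: WRITE b=6  (b history now [(1, 5), (4, 8), (5, 6)])
v6: WRITE a=5  (a history now [(2, 7), (3, 8), (6, 5)])
v7: WRITE b=3  (b history now [(1, 5), (4, 8), (5, 6), (7, 3)])
v8: WRITE b=0  (b history now [(1, 5), (4, 8), (5, 6), (7, 3), (8, 0)])
v9: WRITE b=9  (b history now [(1, 5), (4, 8), (5, 6), (7, 3), (8, 0), (9, 9)])
v10: WRITE a=5  (a history now [(2, 7), (3, 8), (6, 5), (10, 5)])
READ a @v7: history=[(2, 7), (3, 8), (6, 5), (10, 5)] -> pick v6 -> 5
v11: WRITE b=10  (b history now [(1, 5), (4, 8), (5, 6), (7, 3), (8, 0), (9, 9), (11, 10)])
READ a @v4: history=[(2, 7), (3, 8), (6, 5), (10, 5)] -> pick v3 -> 8
v12: WRITE b=8  (b history now [(1, 5), (4, 8), (5, 6), (7, 3), (8, 0), (9, 9), (11, 10), (12, 8)])
READ b @v6: history=[(1, 5), (4, 8), (5, 6), (7, 3), (8, 0), (9, 9), (11, 10), (12, 8)] -> pick v5 -> 6
v13: WRITE a=9  (a history now [(2, 7), (3, 8), (6, 5), (10, 5), (13, 9)])
v14: WRITE a=10  (a history now [(2, 7), (3, 8), (6, 5), (10, 5), (13, 9), (14, 10)])
v15: WRITE b=7  (b history now [(1, 5), (4, 8), (5, 6), (7, 3), (8, 0), (9, 9), (11, 10), (12, 8), (15, 7)])
v16: WRITE a=9  (a history now [(2, 7), (3, 8), (6, 5), (10, 5), (13, 9), (14, 10), (16, 9)])
READ b @v10: history=[(1, 5), (4, 8), (5, 6), (7, 3), (8, 0), (9, 9), (11, 10), (12, 8), (15, 7)] -> pick v9 -> 9
READ a @v12: history=[(2, 7), (3, 8), (6, 5), (10, 5), (13, 9), (14, 10), (16, 9)] -> pick v10 -> 5
v17: WRITE a=2  (a history now [(2, 7), (3, 8), (6, 5), (10, 5), (13, 9), (14, 10), (16, 9), (17, 2)])

Answer: 5
5
8
6
9
5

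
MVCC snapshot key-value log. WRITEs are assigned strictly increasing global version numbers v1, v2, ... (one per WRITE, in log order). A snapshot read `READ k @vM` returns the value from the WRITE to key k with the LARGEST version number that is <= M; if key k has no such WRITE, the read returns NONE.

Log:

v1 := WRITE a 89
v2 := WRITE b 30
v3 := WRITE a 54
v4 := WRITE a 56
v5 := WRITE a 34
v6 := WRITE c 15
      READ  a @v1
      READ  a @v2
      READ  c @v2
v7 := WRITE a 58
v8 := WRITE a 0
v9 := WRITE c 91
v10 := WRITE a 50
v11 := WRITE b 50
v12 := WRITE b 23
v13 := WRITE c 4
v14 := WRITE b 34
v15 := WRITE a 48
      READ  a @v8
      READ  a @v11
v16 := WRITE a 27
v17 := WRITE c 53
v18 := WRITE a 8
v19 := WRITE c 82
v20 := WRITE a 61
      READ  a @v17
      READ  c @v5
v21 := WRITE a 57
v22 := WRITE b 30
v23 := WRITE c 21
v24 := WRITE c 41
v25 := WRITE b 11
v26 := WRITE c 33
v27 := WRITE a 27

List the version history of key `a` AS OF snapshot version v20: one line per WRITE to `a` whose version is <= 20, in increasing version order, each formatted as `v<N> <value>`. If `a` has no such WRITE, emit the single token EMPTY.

Answer: v1 89
v3 54
v4 56
v5 34
v7 58
v8 0
v10 50
v15 48
v16 27
v18 8
v20 61

Derivation:
Scan writes for key=a with version <= 20:
  v1 WRITE a 89 -> keep
  v2 WRITE b 30 -> skip
  v3 WRITE a 54 -> keep
  v4 WRITE a 56 -> keep
  v5 WRITE a 34 -> keep
  v6 WRITE c 15 -> skip
  v7 WRITE a 58 -> keep
  v8 WRITE a 0 -> keep
  v9 WRITE c 91 -> skip
  v10 WRITE a 50 -> keep
  v11 WRITE b 50 -> skip
  v12 WRITE b 23 -> skip
  v13 WRITE c 4 -> skip
  v14 WRITE b 34 -> skip
  v15 WRITE a 48 -> keep
  v16 WRITE a 27 -> keep
  v17 WRITE c 53 -> skip
  v18 WRITE a 8 -> keep
  v19 WRITE c 82 -> skip
  v20 WRITE a 61 -> keep
  v21 WRITE a 57 -> drop (> snap)
  v22 WRITE b 30 -> skip
  v23 WRITE c 21 -> skip
  v24 WRITE c 41 -> skip
  v25 WRITE b 11 -> skip
  v26 WRITE c 33 -> skip
  v27 WRITE a 27 -> drop (> snap)
Collected: [(1, 89), (3, 54), (4, 56), (5, 34), (7, 58), (8, 0), (10, 50), (15, 48), (16, 27), (18, 8), (20, 61)]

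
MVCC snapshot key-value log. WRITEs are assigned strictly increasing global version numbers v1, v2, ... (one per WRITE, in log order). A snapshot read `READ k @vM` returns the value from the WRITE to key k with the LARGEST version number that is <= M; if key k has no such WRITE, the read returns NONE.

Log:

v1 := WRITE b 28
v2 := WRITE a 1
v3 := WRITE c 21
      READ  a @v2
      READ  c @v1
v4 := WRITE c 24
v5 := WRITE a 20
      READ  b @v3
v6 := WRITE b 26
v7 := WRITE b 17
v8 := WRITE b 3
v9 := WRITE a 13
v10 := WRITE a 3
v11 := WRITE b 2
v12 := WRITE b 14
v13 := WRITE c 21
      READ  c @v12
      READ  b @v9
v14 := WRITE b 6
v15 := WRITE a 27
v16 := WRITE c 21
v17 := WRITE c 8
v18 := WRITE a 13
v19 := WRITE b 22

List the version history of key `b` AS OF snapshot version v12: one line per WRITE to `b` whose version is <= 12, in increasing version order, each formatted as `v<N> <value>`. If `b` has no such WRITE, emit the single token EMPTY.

Answer: v1 28
v6 26
v7 17
v8 3
v11 2
v12 14

Derivation:
Scan writes for key=b with version <= 12:
  v1 WRITE b 28 -> keep
  v2 WRITE a 1 -> skip
  v3 WRITE c 21 -> skip
  v4 WRITE c 24 -> skip
  v5 WRITE a 20 -> skip
  v6 WRITE b 26 -> keep
  v7 WRITE b 17 -> keep
  v8 WRITE b 3 -> keep
  v9 WRITE a 13 -> skip
  v10 WRITE a 3 -> skip
  v11 WRITE b 2 -> keep
  v12 WRITE b 14 -> keep
  v13 WRITE c 21 -> skip
  v14 WRITE b 6 -> drop (> snap)
  v15 WRITE a 27 -> skip
  v16 WRITE c 21 -> skip
  v17 WRITE c 8 -> skip
  v18 WRITE a 13 -> skip
  v19 WRITE b 22 -> drop (> snap)
Collected: [(1, 28), (6, 26), (7, 17), (8, 3), (11, 2), (12, 14)]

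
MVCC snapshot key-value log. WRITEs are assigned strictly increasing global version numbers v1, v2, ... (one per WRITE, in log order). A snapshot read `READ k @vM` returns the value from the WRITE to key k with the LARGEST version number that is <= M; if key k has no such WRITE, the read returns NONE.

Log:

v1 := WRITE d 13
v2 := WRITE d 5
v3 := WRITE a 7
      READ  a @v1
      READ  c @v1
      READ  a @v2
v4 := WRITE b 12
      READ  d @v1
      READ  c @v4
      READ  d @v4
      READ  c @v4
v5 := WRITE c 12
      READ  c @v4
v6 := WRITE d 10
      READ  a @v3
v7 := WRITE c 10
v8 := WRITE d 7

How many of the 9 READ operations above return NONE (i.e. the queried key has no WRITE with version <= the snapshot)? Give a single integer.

v1: WRITE d=13  (d history now [(1, 13)])
v2: WRITE d=5  (d history now [(1, 13), (2, 5)])
v3: WRITE a=7  (a history now [(3, 7)])
READ a @v1: history=[(3, 7)] -> no version <= 1 -> NONE
READ c @v1: history=[] -> no version <= 1 -> NONE
READ a @v2: history=[(3, 7)] -> no version <= 2 -> NONE
v4: WRITE b=12  (b history now [(4, 12)])
READ d @v1: history=[(1, 13), (2, 5)] -> pick v1 -> 13
READ c @v4: history=[] -> no version <= 4 -> NONE
READ d @v4: history=[(1, 13), (2, 5)] -> pick v2 -> 5
READ c @v4: history=[] -> no version <= 4 -> NONE
v5: WRITE c=12  (c history now [(5, 12)])
READ c @v4: history=[(5, 12)] -> no version <= 4 -> NONE
v6: WRITE d=10  (d history now [(1, 13), (2, 5), (6, 10)])
READ a @v3: history=[(3, 7)] -> pick v3 -> 7
v7: WRITE c=10  (c history now [(5, 12), (7, 10)])
v8: WRITE d=7  (d history now [(1, 13), (2, 5), (6, 10), (8, 7)])
Read results in order: ['NONE', 'NONE', 'NONE', '13', 'NONE', '5', 'NONE', 'NONE', '7']
NONE count = 6

Answer: 6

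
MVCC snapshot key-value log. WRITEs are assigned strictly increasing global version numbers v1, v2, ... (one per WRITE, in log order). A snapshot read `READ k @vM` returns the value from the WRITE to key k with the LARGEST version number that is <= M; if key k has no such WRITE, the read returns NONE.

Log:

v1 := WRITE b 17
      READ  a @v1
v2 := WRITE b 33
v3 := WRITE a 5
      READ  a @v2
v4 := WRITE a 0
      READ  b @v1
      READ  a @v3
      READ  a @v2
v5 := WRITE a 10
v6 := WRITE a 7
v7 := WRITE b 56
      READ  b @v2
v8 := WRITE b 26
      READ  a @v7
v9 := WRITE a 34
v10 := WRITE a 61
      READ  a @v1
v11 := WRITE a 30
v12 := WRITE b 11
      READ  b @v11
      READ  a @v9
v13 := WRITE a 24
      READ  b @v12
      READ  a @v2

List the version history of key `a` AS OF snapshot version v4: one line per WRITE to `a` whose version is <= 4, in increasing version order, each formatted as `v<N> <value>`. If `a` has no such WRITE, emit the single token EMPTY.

Scan writes for key=a with version <= 4:
  v1 WRITE b 17 -> skip
  v2 WRITE b 33 -> skip
  v3 WRITE a 5 -> keep
  v4 WRITE a 0 -> keep
  v5 WRITE a 10 -> drop (> snap)
  v6 WRITE a 7 -> drop (> snap)
  v7 WRITE b 56 -> skip
  v8 WRITE b 26 -> skip
  v9 WRITE a 34 -> drop (> snap)
  v10 WRITE a 61 -> drop (> snap)
  v11 WRITE a 30 -> drop (> snap)
  v12 WRITE b 11 -> skip
  v13 WRITE a 24 -> drop (> snap)
Collected: [(3, 5), (4, 0)]

Answer: v3 5
v4 0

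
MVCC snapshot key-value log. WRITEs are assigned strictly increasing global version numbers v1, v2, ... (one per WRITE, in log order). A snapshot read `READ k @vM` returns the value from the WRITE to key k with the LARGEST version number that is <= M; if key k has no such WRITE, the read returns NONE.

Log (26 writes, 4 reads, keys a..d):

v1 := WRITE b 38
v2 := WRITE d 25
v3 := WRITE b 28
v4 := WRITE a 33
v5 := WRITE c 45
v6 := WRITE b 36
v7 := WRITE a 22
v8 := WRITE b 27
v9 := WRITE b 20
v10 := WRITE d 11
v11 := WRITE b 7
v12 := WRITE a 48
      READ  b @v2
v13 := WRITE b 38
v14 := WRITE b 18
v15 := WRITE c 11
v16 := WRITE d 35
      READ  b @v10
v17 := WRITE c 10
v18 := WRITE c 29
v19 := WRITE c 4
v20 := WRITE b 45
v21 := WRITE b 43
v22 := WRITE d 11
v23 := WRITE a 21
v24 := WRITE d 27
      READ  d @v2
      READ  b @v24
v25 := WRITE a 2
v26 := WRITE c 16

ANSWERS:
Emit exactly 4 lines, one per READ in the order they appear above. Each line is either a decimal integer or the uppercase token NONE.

v1: WRITE b=38  (b history now [(1, 38)])
v2: WRITE d=25  (d history now [(2, 25)])
v3: WRITE b=28  (b history now [(1, 38), (3, 28)])
v4: WRITE a=33  (a history now [(4, 33)])
v5: WRITE c=45  (c history now [(5, 45)])
v6: WRITE b=36  (b history now [(1, 38), (3, 28), (6, 36)])
v7: WRITE a=22  (a history now [(4, 33), (7, 22)])
v8: WRITE b=27  (b history now [(1, 38), (3, 28), (6, 36), (8, 27)])
v9: WRITE b=20  (b history now [(1, 38), (3, 28), (6, 36), (8, 27), (9, 20)])
v10: WRITE d=11  (d history now [(2, 25), (10, 11)])
v11: WRITE b=7  (b history now [(1, 38), (3, 28), (6, 36), (8, 27), (9, 20), (11, 7)])
v12: WRITE a=48  (a history now [(4, 33), (7, 22), (12, 48)])
READ b @v2: history=[(1, 38), (3, 28), (6, 36), (8, 27), (9, 20), (11, 7)] -> pick v1 -> 38
v13: WRITE b=38  (b history now [(1, 38), (3, 28), (6, 36), (8, 27), (9, 20), (11, 7), (13, 38)])
v14: WRITE b=18  (b history now [(1, 38), (3, 28), (6, 36), (8, 27), (9, 20), (11, 7), (13, 38), (14, 18)])
v15: WRITE c=11  (c history now [(5, 45), (15, 11)])
v16: WRITE d=35  (d history now [(2, 25), (10, 11), (16, 35)])
READ b @v10: history=[(1, 38), (3, 28), (6, 36), (8, 27), (9, 20), (11, 7), (13, 38), (14, 18)] -> pick v9 -> 20
v17: WRITE c=10  (c history now [(5, 45), (15, 11), (17, 10)])
v18: WRITE c=29  (c history now [(5, 45), (15, 11), (17, 10), (18, 29)])
v19: WRITE c=4  (c history now [(5, 45), (15, 11), (17, 10), (18, 29), (19, 4)])
v20: WRITE b=45  (b history now [(1, 38), (3, 28), (6, 36), (8, 27), (9, 20), (11, 7), (13, 38), (14, 18), (20, 45)])
v21: WRITE b=43  (b history now [(1, 38), (3, 28), (6, 36), (8, 27), (9, 20), (11, 7), (13, 38), (14, 18), (20, 45), (21, 43)])
v22: WRITE d=11  (d history now [(2, 25), (10, 11), (16, 35), (22, 11)])
v23: WRITE a=21  (a history now [(4, 33), (7, 22), (12, 48), (23, 21)])
v24: WRITE d=27  (d history now [(2, 25), (10, 11), (16, 35), (22, 11), (24, 27)])
READ d @v2: history=[(2, 25), (10, 11), (16, 35), (22, 11), (24, 27)] -> pick v2 -> 25
READ b @v24: history=[(1, 38), (3, 28), (6, 36), (8, 27), (9, 20), (11, 7), (13, 38), (14, 18), (20, 45), (21, 43)] -> pick v21 -> 43
v25: WRITE a=2  (a history now [(4, 33), (7, 22), (12, 48), (23, 21), (25, 2)])
v26: WRITE c=16  (c history now [(5, 45), (15, 11), (17, 10), (18, 29), (19, 4), (26, 16)])

Answer: 38
20
25
43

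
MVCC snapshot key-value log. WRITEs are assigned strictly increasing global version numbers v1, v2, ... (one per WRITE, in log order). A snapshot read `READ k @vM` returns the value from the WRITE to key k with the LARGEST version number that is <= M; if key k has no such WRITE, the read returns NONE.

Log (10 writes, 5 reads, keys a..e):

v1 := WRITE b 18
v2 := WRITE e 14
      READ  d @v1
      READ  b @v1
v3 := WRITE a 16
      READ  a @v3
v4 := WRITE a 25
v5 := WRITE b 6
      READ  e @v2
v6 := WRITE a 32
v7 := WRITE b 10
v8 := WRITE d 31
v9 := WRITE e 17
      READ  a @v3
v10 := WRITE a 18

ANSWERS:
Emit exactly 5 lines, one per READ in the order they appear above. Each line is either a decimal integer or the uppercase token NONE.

Answer: NONE
18
16
14
16

Derivation:
v1: WRITE b=18  (b history now [(1, 18)])
v2: WRITE e=14  (e history now [(2, 14)])
READ d @v1: history=[] -> no version <= 1 -> NONE
READ b @v1: history=[(1, 18)] -> pick v1 -> 18
v3: WRITE a=16  (a history now [(3, 16)])
READ a @v3: history=[(3, 16)] -> pick v3 -> 16
v4: WRITE a=25  (a history now [(3, 16), (4, 25)])
v5: WRITE b=6  (b history now [(1, 18), (5, 6)])
READ e @v2: history=[(2, 14)] -> pick v2 -> 14
v6: WRITE a=32  (a history now [(3, 16), (4, 25), (6, 32)])
v7: WRITE b=10  (b history now [(1, 18), (5, 6), (7, 10)])
v8: WRITE d=31  (d history now [(8, 31)])
v9: WRITE e=17  (e history now [(2, 14), (9, 17)])
READ a @v3: history=[(3, 16), (4, 25), (6, 32)] -> pick v3 -> 16
v10: WRITE a=18  (a history now [(3, 16), (4, 25), (6, 32), (10, 18)])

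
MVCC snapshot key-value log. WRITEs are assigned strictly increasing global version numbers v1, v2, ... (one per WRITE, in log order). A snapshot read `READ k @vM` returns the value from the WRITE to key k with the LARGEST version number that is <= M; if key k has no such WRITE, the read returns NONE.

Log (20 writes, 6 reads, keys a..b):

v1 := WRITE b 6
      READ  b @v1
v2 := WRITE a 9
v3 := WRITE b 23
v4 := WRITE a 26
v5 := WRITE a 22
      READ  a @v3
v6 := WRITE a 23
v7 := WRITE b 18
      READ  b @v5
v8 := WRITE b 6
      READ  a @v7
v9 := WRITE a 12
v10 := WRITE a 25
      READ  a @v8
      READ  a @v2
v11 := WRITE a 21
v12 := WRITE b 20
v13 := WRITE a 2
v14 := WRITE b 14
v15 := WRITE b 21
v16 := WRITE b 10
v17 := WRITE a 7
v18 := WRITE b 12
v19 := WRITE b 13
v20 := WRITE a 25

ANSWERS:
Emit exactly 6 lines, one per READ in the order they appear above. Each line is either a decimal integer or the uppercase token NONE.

Answer: 6
9
23
23
23
9

Derivation:
v1: WRITE b=6  (b history now [(1, 6)])
READ b @v1: history=[(1, 6)] -> pick v1 -> 6
v2: WRITE a=9  (a history now [(2, 9)])
v3: WRITE b=23  (b history now [(1, 6), (3, 23)])
v4: WRITE a=26  (a history now [(2, 9), (4, 26)])
v5: WRITE a=22  (a history now [(2, 9), (4, 26), (5, 22)])
READ a @v3: history=[(2, 9), (4, 26), (5, 22)] -> pick v2 -> 9
v6: WRITE a=23  (a history now [(2, 9), (4, 26), (5, 22), (6, 23)])
v7: WRITE b=18  (b history now [(1, 6), (3, 23), (7, 18)])
READ b @v5: history=[(1, 6), (3, 23), (7, 18)] -> pick v3 -> 23
v8: WRITE b=6  (b history now [(1, 6), (3, 23), (7, 18), (8, 6)])
READ a @v7: history=[(2, 9), (4, 26), (5, 22), (6, 23)] -> pick v6 -> 23
v9: WRITE a=12  (a history now [(2, 9), (4, 26), (5, 22), (6, 23), (9, 12)])
v10: WRITE a=25  (a history now [(2, 9), (4, 26), (5, 22), (6, 23), (9, 12), (10, 25)])
READ a @v8: history=[(2, 9), (4, 26), (5, 22), (6, 23), (9, 12), (10, 25)] -> pick v6 -> 23
READ a @v2: history=[(2, 9), (4, 26), (5, 22), (6, 23), (9, 12), (10, 25)] -> pick v2 -> 9
v11: WRITE a=21  (a history now [(2, 9), (4, 26), (5, 22), (6, 23), (9, 12), (10, 25), (11, 21)])
v12: WRITE b=20  (b history now [(1, 6), (3, 23), (7, 18), (8, 6), (12, 20)])
v13: WRITE a=2  (a history now [(2, 9), (4, 26), (5, 22), (6, 23), (9, 12), (10, 25), (11, 21), (13, 2)])
v14: WRITE b=14  (b history now [(1, 6), (3, 23), (7, 18), (8, 6), (12, 20), (14, 14)])
v15: WRITE b=21  (b history now [(1, 6), (3, 23), (7, 18), (8, 6), (12, 20), (14, 14), (15, 21)])
v16: WRITE b=10  (b history now [(1, 6), (3, 23), (7, 18), (8, 6), (12, 20), (14, 14), (15, 21), (16, 10)])
v17: WRITE a=7  (a history now [(2, 9), (4, 26), (5, 22), (6, 23), (9, 12), (10, 25), (11, 21), (13, 2), (17, 7)])
v18: WRITE b=12  (b history now [(1, 6), (3, 23), (7, 18), (8, 6), (12, 20), (14, 14), (15, 21), (16, 10), (18, 12)])
v19: WRITE b=13  (b history now [(1, 6), (3, 23), (7, 18), (8, 6), (12, 20), (14, 14), (15, 21), (16, 10), (18, 12), (19, 13)])
v20: WRITE a=25  (a history now [(2, 9), (4, 26), (5, 22), (6, 23), (9, 12), (10, 25), (11, 21), (13, 2), (17, 7), (20, 25)])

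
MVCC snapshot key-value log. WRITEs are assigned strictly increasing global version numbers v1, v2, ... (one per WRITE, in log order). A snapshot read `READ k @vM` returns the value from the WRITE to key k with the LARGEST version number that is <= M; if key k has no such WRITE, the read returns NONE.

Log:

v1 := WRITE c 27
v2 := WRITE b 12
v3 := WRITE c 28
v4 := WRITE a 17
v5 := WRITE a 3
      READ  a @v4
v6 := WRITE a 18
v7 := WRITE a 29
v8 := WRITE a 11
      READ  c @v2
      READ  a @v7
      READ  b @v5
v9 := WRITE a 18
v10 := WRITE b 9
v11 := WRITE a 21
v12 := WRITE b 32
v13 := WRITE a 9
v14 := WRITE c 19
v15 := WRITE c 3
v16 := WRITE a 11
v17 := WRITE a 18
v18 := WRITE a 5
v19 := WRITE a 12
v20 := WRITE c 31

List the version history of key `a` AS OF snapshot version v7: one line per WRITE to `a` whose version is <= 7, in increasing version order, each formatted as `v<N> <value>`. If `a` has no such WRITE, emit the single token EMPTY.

Scan writes for key=a with version <= 7:
  v1 WRITE c 27 -> skip
  v2 WRITE b 12 -> skip
  v3 WRITE c 28 -> skip
  v4 WRITE a 17 -> keep
  v5 WRITE a 3 -> keep
  v6 WRITE a 18 -> keep
  v7 WRITE a 29 -> keep
  v8 WRITE a 11 -> drop (> snap)
  v9 WRITE a 18 -> drop (> snap)
  v10 WRITE b 9 -> skip
  v11 WRITE a 21 -> drop (> snap)
  v12 WRITE b 32 -> skip
  v13 WRITE a 9 -> drop (> snap)
  v14 WRITE c 19 -> skip
  v15 WRITE c 3 -> skip
  v16 WRITE a 11 -> drop (> snap)
  v17 WRITE a 18 -> drop (> snap)
  v18 WRITE a 5 -> drop (> snap)
  v19 WRITE a 12 -> drop (> snap)
  v20 WRITE c 31 -> skip
Collected: [(4, 17), (5, 3), (6, 18), (7, 29)]

Answer: v4 17
v5 3
v6 18
v7 29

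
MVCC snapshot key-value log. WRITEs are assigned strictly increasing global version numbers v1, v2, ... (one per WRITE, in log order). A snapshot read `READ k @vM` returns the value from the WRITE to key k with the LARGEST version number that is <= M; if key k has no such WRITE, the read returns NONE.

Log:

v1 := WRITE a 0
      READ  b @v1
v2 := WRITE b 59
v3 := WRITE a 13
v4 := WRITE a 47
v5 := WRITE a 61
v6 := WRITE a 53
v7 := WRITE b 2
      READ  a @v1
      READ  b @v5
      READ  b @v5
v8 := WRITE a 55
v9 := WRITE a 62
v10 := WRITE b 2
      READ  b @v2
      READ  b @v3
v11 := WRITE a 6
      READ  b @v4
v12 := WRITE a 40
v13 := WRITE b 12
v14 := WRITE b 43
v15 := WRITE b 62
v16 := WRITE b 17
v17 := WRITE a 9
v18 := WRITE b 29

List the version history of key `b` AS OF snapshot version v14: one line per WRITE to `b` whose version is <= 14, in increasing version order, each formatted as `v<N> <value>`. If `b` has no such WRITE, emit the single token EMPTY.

Answer: v2 59
v7 2
v10 2
v13 12
v14 43

Derivation:
Scan writes for key=b with version <= 14:
  v1 WRITE a 0 -> skip
  v2 WRITE b 59 -> keep
  v3 WRITE a 13 -> skip
  v4 WRITE a 47 -> skip
  v5 WRITE a 61 -> skip
  v6 WRITE a 53 -> skip
  v7 WRITE b 2 -> keep
  v8 WRITE a 55 -> skip
  v9 WRITE a 62 -> skip
  v10 WRITE b 2 -> keep
  v11 WRITE a 6 -> skip
  v12 WRITE a 40 -> skip
  v13 WRITE b 12 -> keep
  v14 WRITE b 43 -> keep
  v15 WRITE b 62 -> drop (> snap)
  v16 WRITE b 17 -> drop (> snap)
  v17 WRITE a 9 -> skip
  v18 WRITE b 29 -> drop (> snap)
Collected: [(2, 59), (7, 2), (10, 2), (13, 12), (14, 43)]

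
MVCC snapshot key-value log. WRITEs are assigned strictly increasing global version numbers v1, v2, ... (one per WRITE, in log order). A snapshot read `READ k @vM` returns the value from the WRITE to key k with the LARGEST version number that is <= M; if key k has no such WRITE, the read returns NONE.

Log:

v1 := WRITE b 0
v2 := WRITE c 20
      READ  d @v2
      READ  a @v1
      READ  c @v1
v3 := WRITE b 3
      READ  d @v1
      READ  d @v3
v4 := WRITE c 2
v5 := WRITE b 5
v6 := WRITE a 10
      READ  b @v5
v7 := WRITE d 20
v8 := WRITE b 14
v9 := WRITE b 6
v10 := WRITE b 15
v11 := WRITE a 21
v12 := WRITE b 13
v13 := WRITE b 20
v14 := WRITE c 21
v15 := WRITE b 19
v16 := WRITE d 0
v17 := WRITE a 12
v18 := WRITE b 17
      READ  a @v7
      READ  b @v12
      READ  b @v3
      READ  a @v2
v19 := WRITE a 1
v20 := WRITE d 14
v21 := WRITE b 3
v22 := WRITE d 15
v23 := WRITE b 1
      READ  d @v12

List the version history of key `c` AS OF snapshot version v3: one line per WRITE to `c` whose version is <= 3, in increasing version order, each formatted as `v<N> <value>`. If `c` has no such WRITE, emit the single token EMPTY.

Scan writes for key=c with version <= 3:
  v1 WRITE b 0 -> skip
  v2 WRITE c 20 -> keep
  v3 WRITE b 3 -> skip
  v4 WRITE c 2 -> drop (> snap)
  v5 WRITE b 5 -> skip
  v6 WRITE a 10 -> skip
  v7 WRITE d 20 -> skip
  v8 WRITE b 14 -> skip
  v9 WRITE b 6 -> skip
  v10 WRITE b 15 -> skip
  v11 WRITE a 21 -> skip
  v12 WRITE b 13 -> skip
  v13 WRITE b 20 -> skip
  v14 WRITE c 21 -> drop (> snap)
  v15 WRITE b 19 -> skip
  v16 WRITE d 0 -> skip
  v17 WRITE a 12 -> skip
  v18 WRITE b 17 -> skip
  v19 WRITE a 1 -> skip
  v20 WRITE d 14 -> skip
  v21 WRITE b 3 -> skip
  v22 WRITE d 15 -> skip
  v23 WRITE b 1 -> skip
Collected: [(2, 20)]

Answer: v2 20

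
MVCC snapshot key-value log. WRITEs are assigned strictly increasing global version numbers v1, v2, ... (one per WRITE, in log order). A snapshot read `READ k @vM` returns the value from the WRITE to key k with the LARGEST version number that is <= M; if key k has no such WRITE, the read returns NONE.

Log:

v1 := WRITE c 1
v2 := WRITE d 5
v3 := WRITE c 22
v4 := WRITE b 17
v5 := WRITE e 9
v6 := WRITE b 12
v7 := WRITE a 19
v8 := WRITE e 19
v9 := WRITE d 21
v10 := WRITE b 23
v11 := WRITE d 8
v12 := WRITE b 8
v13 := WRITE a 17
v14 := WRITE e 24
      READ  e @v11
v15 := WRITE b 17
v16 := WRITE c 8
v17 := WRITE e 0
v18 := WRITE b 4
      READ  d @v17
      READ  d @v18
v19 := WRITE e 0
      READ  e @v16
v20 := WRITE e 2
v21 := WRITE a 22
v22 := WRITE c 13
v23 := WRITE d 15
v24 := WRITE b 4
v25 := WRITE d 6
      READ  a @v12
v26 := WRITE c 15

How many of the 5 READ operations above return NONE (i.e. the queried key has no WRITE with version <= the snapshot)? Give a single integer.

v1: WRITE c=1  (c history now [(1, 1)])
v2: WRITE d=5  (d history now [(2, 5)])
v3: WRITE c=22  (c history now [(1, 1), (3, 22)])
v4: WRITE b=17  (b history now [(4, 17)])
v5: WRITE e=9  (e history now [(5, 9)])
v6: WRITE b=12  (b history now [(4, 17), (6, 12)])
v7: WRITE a=19  (a history now [(7, 19)])
v8: WRITE e=19  (e history now [(5, 9), (8, 19)])
v9: WRITE d=21  (d history now [(2, 5), (9, 21)])
v10: WRITE b=23  (b history now [(4, 17), (6, 12), (10, 23)])
v11: WRITE d=8  (d history now [(2, 5), (9, 21), (11, 8)])
v12: WRITE b=8  (b history now [(4, 17), (6, 12), (10, 23), (12, 8)])
v13: WRITE a=17  (a history now [(7, 19), (13, 17)])
v14: WRITE e=24  (e history now [(5, 9), (8, 19), (14, 24)])
READ e @v11: history=[(5, 9), (8, 19), (14, 24)] -> pick v8 -> 19
v15: WRITE b=17  (b history now [(4, 17), (6, 12), (10, 23), (12, 8), (15, 17)])
v16: WRITE c=8  (c history now [(1, 1), (3, 22), (16, 8)])
v17: WRITE e=0  (e history now [(5, 9), (8, 19), (14, 24), (17, 0)])
v18: WRITE b=4  (b history now [(4, 17), (6, 12), (10, 23), (12, 8), (15, 17), (18, 4)])
READ d @v17: history=[(2, 5), (9, 21), (11, 8)] -> pick v11 -> 8
READ d @v18: history=[(2, 5), (9, 21), (11, 8)] -> pick v11 -> 8
v19: WRITE e=0  (e history now [(5, 9), (8, 19), (14, 24), (17, 0), (19, 0)])
READ e @v16: history=[(5, 9), (8, 19), (14, 24), (17, 0), (19, 0)] -> pick v14 -> 24
v20: WRITE e=2  (e history now [(5, 9), (8, 19), (14, 24), (17, 0), (19, 0), (20, 2)])
v21: WRITE a=22  (a history now [(7, 19), (13, 17), (21, 22)])
v22: WRITE c=13  (c history now [(1, 1), (3, 22), (16, 8), (22, 13)])
v23: WRITE d=15  (d history now [(2, 5), (9, 21), (11, 8), (23, 15)])
v24: WRITE b=4  (b history now [(4, 17), (6, 12), (10, 23), (12, 8), (15, 17), (18, 4), (24, 4)])
v25: WRITE d=6  (d history now [(2, 5), (9, 21), (11, 8), (23, 15), (25, 6)])
READ a @v12: history=[(7, 19), (13, 17), (21, 22)] -> pick v7 -> 19
v26: WRITE c=15  (c history now [(1, 1), (3, 22), (16, 8), (22, 13), (26, 15)])
Read results in order: ['19', '8', '8', '24', '19']
NONE count = 0

Answer: 0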